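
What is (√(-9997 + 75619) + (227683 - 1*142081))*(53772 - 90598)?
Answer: -3152379252 - 36826*√65622 ≈ -3.1618e+9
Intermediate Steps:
(√(-9997 + 75619) + (227683 - 1*142081))*(53772 - 90598) = (√65622 + (227683 - 142081))*(-36826) = (√65622 + 85602)*(-36826) = (85602 + √65622)*(-36826) = -3152379252 - 36826*√65622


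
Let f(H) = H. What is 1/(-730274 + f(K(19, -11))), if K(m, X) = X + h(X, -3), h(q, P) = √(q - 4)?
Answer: -146057/106663236248 - I*√15/533316181240 ≈ -1.3693e-6 - 7.2621e-12*I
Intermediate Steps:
h(q, P) = √(-4 + q)
K(m, X) = X + √(-4 + X)
1/(-730274 + f(K(19, -11))) = 1/(-730274 + (-11 + √(-4 - 11))) = 1/(-730274 + (-11 + √(-15))) = 1/(-730274 + (-11 + I*√15)) = 1/(-730285 + I*√15)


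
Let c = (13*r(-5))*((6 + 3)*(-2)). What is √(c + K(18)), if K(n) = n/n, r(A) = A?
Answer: √1171 ≈ 34.220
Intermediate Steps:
K(n) = 1
c = 1170 (c = (13*(-5))*((6 + 3)*(-2)) = -585*(-2) = -65*(-18) = 1170)
√(c + K(18)) = √(1170 + 1) = √1171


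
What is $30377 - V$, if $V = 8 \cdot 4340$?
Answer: $-4343$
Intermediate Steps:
$V = 34720$
$30377 - V = 30377 - 34720 = -4343$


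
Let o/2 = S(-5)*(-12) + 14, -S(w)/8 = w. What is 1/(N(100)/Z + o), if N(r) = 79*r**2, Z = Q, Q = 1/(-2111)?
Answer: -1/1667690932 ≈ -5.9963e-10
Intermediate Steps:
Q = -1/2111 ≈ -0.00047371
Z = -1/2111 ≈ -0.00047371
S(w) = -8*w
o = -932 (o = 2*(-8*(-5)*(-12) + 14) = 2*(40*(-12) + 14) = 2*(-480 + 14) = 2*(-466) = -932)
1/(N(100)/Z + o) = 1/((79*100**2)/(-1/2111) - 932) = 1/((79*10000)*(-2111) - 932) = 1/(790000*(-2111) - 932) = 1/(-1667690000 - 932) = 1/(-1667690932) = -1/1667690932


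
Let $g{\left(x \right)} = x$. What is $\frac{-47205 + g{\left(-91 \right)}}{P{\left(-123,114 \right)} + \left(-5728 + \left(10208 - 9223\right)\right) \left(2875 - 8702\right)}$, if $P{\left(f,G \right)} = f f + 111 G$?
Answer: $- \frac{11824}{6916311} \approx -0.0017096$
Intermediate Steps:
$P{\left(f,G \right)} = f^{2} + 111 G$
$\frac{-47205 + g{\left(-91 \right)}}{P{\left(-123,114 \right)} + \left(-5728 + \left(10208 - 9223\right)\right) \left(2875 - 8702\right)} = \frac{-47205 - 91}{\left(\left(-123\right)^{2} + 111 \cdot 114\right) + \left(-5728 + \left(10208 - 9223\right)\right) \left(2875 - 8702\right)} = - \frac{47296}{\left(15129 + 12654\right) + \left(-5728 + \left(10208 - 9223\right)\right) \left(-5827\right)} = - \frac{47296}{27783 + \left(-5728 + 985\right) \left(-5827\right)} = - \frac{47296}{27783 - -27637461} = - \frac{47296}{27783 + 27637461} = - \frac{47296}{27665244} = \left(-47296\right) \frac{1}{27665244} = - \frac{11824}{6916311}$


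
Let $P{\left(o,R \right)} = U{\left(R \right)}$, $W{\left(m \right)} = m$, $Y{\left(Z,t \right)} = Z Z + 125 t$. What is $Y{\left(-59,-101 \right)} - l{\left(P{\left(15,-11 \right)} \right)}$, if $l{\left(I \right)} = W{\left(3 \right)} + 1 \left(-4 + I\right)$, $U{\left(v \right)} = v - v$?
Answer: $-9143$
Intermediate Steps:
$U{\left(v \right)} = 0$
$Y{\left(Z,t \right)} = Z^{2} + 125 t$
$P{\left(o,R \right)} = 0$
$l{\left(I \right)} = -1 + I$ ($l{\left(I \right)} = 3 + 1 \left(-4 + I\right) = 3 + \left(-4 + I\right) = -1 + I$)
$Y{\left(-59,-101 \right)} - l{\left(P{\left(15,-11 \right)} \right)} = \left(\left(-59\right)^{2} + 125 \left(-101\right)\right) - \left(-1 + 0\right) = \left(3481 - 12625\right) - -1 = -9144 + 1 = -9143$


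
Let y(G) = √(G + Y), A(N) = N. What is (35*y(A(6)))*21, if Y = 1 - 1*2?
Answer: 735*√5 ≈ 1643.5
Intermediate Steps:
Y = -1 (Y = 1 - 2 = -1)
y(G) = √(-1 + G) (y(G) = √(G - 1) = √(-1 + G))
(35*y(A(6)))*21 = (35*√(-1 + 6))*21 = (35*√5)*21 = 735*√5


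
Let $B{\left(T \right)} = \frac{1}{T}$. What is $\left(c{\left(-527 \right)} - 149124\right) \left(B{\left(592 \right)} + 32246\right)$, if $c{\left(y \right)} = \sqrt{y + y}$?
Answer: $- \frac{711680607873}{148} + \frac{19089633 i \sqrt{1054}}{592} \approx -4.8087 \cdot 10^{9} + 1.0469 \cdot 10^{6} i$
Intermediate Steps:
$c{\left(y \right)} = \sqrt{2} \sqrt{y}$ ($c{\left(y \right)} = \sqrt{2 y} = \sqrt{2} \sqrt{y}$)
$\left(c{\left(-527 \right)} - 149124\right) \left(B{\left(592 \right)} + 32246\right) = \left(\sqrt{2} \sqrt{-527} - 149124\right) \left(\frac{1}{592} + 32246\right) = \left(\sqrt{2} i \sqrt{527} - 149124\right) \left(\frac{1}{592} + 32246\right) = \left(i \sqrt{1054} - 149124\right) \frac{19089633}{592} = \left(-149124 + i \sqrt{1054}\right) \frac{19089633}{592} = - \frac{711680607873}{148} + \frac{19089633 i \sqrt{1054}}{592}$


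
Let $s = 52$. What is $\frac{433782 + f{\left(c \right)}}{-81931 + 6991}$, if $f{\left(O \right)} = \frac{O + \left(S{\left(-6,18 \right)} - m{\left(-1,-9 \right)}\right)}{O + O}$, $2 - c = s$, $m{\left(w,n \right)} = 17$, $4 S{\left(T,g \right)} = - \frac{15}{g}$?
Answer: $- \frac{1041078413}{179856000} \approx -5.7884$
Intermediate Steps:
$S{\left(T,g \right)} = - \frac{15}{4 g}$ ($S{\left(T,g \right)} = \frac{\left(-15\right) \frac{1}{g}}{4} = - \frac{15}{4 g}$)
$c = -50$ ($c = 2 - 52 = -50$)
$f{\left(O \right)} = \frac{- \frac{413}{24} + O}{2 O}$ ($f{\left(O \right)} = \frac{O - \left(17 + \frac{15}{4 \cdot 18}\right)}{O + O} = \frac{O - \frac{413}{24}}{2 O} = \left(O - \frac{413}{24}\right) \frac{1}{2 O} = \left(- \frac{413}{24} + O\right) \frac{1}{2 O} = \frac{- \frac{413}{24} + O}{2 O}$)
$\frac{433782 + f{\left(c \right)}}{-81931 + 6991} = \frac{433782 + \frac{-413 + 24 \left(-50\right)}{48 \left(-50\right)}}{-81931 + 6991} = \frac{433782 + \frac{1}{48} \left(- \frac{1}{50}\right) \left(-413 - 1200\right)}{-74940} = \left(433782 + \frac{1}{48} \left(- \frac{1}{50}\right) \left(-1613\right)\right) \left(- \frac{1}{74940}\right) = \left(433782 + \frac{1613}{2400}\right) \left(- \frac{1}{74940}\right) = \frac{1041078413}{2400} \left(- \frac{1}{74940}\right) = - \frac{1041078413}{179856000}$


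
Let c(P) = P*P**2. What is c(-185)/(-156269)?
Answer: 6331625/156269 ≈ 40.517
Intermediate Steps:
c(P) = P**3
c(-185)/(-156269) = (-185)**3/(-156269) = -6331625*(-1/156269) = 6331625/156269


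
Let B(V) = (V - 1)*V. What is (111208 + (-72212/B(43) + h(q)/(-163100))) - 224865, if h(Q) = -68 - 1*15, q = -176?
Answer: -2392173173393/21039900 ≈ -1.1370e+5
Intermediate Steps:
h(Q) = -83 (h(Q) = -68 - 15 = -83)
B(V) = V*(-1 + V) (B(V) = (-1 + V)*V = V*(-1 + V))
(111208 + (-72212/B(43) + h(q)/(-163100))) - 224865 = (111208 + (-72212*1/(43*(-1 + 43)) - 83/(-163100))) - 224865 = (111208 + (-72212/(43*42) - 83*(-1/163100))) - 224865 = (111208 + (-72212/1806 + 83/163100)) - 224865 = (111208 + (-72212*1/1806 + 83/163100)) - 224865 = (111208 + (-5158/129 + 83/163100)) - 224865 = (111208 - 841259093/21039900) - 224865 = 2338963940107/21039900 - 224865 = -2392173173393/21039900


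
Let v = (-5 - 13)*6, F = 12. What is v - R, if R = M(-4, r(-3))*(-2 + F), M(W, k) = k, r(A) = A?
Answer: -78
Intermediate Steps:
R = -30 (R = -3*(-2 + 12) = -3*10 = -30)
v = -108 (v = -18*6 = -108)
v - R = -108 - 1*(-30) = -108 + 30 = -78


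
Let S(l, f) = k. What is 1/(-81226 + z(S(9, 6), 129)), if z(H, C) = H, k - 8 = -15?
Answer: -1/81233 ≈ -1.2310e-5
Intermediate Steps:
k = -7 (k = 8 - 15 = -7)
S(l, f) = -7
1/(-81226 + z(S(9, 6), 129)) = 1/(-81226 - 7) = 1/(-81233) = -1/81233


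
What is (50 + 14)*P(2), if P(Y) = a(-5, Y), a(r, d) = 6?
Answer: 384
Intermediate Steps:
P(Y) = 6
(50 + 14)*P(2) = (50 + 14)*6 = 64*6 = 384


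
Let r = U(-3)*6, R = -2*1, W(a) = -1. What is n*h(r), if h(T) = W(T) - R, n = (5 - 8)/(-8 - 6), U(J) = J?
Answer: 3/14 ≈ 0.21429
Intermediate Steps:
R = -2
r = -18 (r = -3*6 = -18)
n = 3/14 (n = -3/(-14) = -3*(-1/14) = 3/14 ≈ 0.21429)
h(T) = 1 (h(T) = -1 - 1*(-2) = -1 + 2 = 1)
n*h(r) = (3/14)*1 = 3/14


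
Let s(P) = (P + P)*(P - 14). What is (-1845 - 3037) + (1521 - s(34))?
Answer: -4721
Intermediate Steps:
s(P) = 2*P*(-14 + P) (s(P) = (2*P)*(-14 + P) = 2*P*(-14 + P))
(-1845 - 3037) + (1521 - s(34)) = (-1845 - 3037) + (1521 - 2*34*(-14 + 34)) = -4882 + (1521 - 2*34*20) = -4882 + (1521 - 1*1360) = -4882 + (1521 - 1360) = -4882 + 161 = -4721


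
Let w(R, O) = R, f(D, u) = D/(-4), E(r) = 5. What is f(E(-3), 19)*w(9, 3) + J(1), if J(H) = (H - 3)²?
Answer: -29/4 ≈ -7.2500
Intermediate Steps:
f(D, u) = -D/4 (f(D, u) = D*(-¼) = -D/4)
J(H) = (-3 + H)²
f(E(-3), 19)*w(9, 3) + J(1) = -¼*5*9 + (-3 + 1)² = -5/4*9 + (-2)² = -45/4 + 4 = -29/4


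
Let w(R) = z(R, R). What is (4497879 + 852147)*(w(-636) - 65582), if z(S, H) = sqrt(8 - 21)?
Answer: -350865405132 + 5350026*I*sqrt(13) ≈ -3.5087e+11 + 1.929e+7*I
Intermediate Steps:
z(S, H) = I*sqrt(13) (z(S, H) = sqrt(-13) = I*sqrt(13))
w(R) = I*sqrt(13)
(4497879 + 852147)*(w(-636) - 65582) = (4497879 + 852147)*(I*sqrt(13) - 65582) = 5350026*(-65582 + I*sqrt(13)) = -350865405132 + 5350026*I*sqrt(13)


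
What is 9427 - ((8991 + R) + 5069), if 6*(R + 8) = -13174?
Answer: -7288/3 ≈ -2429.3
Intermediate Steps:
R = -6611/3 (R = -8 + (⅙)*(-13174) = -8 - 6587/3 = -6611/3 ≈ -2203.7)
9427 - ((8991 + R) + 5069) = 9427 - ((8991 - 6611/3) + 5069) = 9427 - (20362/3 + 5069) = 9427 - 1*35569/3 = 9427 - 35569/3 = -7288/3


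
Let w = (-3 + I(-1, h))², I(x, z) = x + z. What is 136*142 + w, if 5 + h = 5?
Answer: 19328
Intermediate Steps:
h = 0 (h = -5 + 5 = 0)
w = 16 (w = (-3 + (-1 + 0))² = (-3 - 1)² = (-4)² = 16)
136*142 + w = 136*142 + 16 = 19312 + 16 = 19328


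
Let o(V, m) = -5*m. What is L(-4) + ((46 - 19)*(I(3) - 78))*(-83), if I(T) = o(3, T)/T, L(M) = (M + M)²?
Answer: 186067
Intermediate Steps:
L(M) = 4*M² (L(M) = (2*M)² = 4*M²)
I(T) = -5 (I(T) = (-5*T)/T = -5)
L(-4) + ((46 - 19)*(I(3) - 78))*(-83) = 4*(-4)² + ((46 - 19)*(-5 - 78))*(-83) = 4*16 + (27*(-83))*(-83) = 64 - 2241*(-83) = 64 + 186003 = 186067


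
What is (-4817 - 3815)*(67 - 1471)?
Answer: 12119328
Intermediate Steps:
(-4817 - 3815)*(67 - 1471) = -8632*(-1404) = 12119328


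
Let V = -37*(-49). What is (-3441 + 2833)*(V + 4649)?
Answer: -3928896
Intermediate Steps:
V = 1813
(-3441 + 2833)*(V + 4649) = (-3441 + 2833)*(1813 + 4649) = -608*6462 = -3928896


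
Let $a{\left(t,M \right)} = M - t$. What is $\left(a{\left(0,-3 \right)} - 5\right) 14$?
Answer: $-112$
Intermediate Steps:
$\left(a{\left(0,-3 \right)} - 5\right) 14 = \left(\left(-3 - 0\right) - 5\right) 14 = \left(\left(-3 + 0\right) - 5\right) 14 = \left(-3 - 5\right) 14 = \left(-8\right) 14 = -112$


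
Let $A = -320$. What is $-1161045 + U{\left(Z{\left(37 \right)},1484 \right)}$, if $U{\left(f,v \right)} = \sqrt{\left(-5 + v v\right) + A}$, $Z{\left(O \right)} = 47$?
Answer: $-1161045 + 3 \sqrt{244659} \approx -1.1596 \cdot 10^{6}$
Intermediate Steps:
$U{\left(f,v \right)} = \sqrt{-325 + v^{2}}$ ($U{\left(f,v \right)} = \sqrt{\left(-5 + v v\right) - 320} = \sqrt{\left(-5 + v^{2}\right) - 320} = \sqrt{-325 + v^{2}}$)
$-1161045 + U{\left(Z{\left(37 \right)},1484 \right)} = -1161045 + \sqrt{-325 + 1484^{2}} = -1161045 + \sqrt{-325 + 2202256} = -1161045 + \sqrt{2201931} = -1161045 + 3 \sqrt{244659}$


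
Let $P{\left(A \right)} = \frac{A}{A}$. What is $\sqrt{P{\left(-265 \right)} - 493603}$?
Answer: $i \sqrt{493602} \approx 702.57 i$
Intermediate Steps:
$P{\left(A \right)} = 1$
$\sqrt{P{\left(-265 \right)} - 493603} = \sqrt{1 - 493603} = \sqrt{-493602} = i \sqrt{493602}$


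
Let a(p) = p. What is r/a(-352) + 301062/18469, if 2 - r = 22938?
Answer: 6017941/73876 ≈ 81.460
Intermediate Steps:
r = -22936 (r = 2 - 1*22938 = 2 - 22938 = -22936)
r/a(-352) + 301062/18469 = -22936/(-352) + 301062/18469 = -22936*(-1/352) + 301062*(1/18469) = 2867/44 + 301062/18469 = 6017941/73876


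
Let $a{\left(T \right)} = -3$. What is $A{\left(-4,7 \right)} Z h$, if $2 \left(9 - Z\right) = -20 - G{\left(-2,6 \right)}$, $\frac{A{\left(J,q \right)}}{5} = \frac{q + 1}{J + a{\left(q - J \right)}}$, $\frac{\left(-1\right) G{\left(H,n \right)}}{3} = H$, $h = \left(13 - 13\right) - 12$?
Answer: $\frac{10560}{7} \approx 1508.6$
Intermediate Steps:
$h = -12$ ($h = 0 - 12 = -12$)
$G{\left(H,n \right)} = - 3 H$
$A{\left(J,q \right)} = \frac{5 \left(1 + q\right)}{-3 + J}$ ($A{\left(J,q \right)} = 5 \frac{q + 1}{J - 3} = 5 \frac{1 + q}{-3 + J} = \frac{5 \left(1 + q\right)}{-3 + J}$)
$Z = 22$ ($Z = 9 - \frac{-20 - \left(-3\right) \left(-2\right)}{2} = 9 - \frac{-20 - 6}{2} = 9 - -13 = 9 + 13 = 22$)
$A{\left(-4,7 \right)} Z h = \frac{5 \left(1 + 7\right)}{-3 - 4} \cdot 22 \left(-12\right) = 5 \frac{1}{-7} \cdot 8 \cdot 22 \left(-12\right) = 5 \left(- \frac{1}{7}\right) 8 \cdot 22 \left(-12\right) = \left(- \frac{40}{7}\right) 22 \left(-12\right) = \left(- \frac{880}{7}\right) \left(-12\right) = \frac{10560}{7}$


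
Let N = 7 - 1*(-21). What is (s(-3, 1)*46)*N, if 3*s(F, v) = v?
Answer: 1288/3 ≈ 429.33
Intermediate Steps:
N = 28 (N = 7 + 21 = 28)
s(F, v) = v/3
(s(-3, 1)*46)*N = (((⅓)*1)*46)*28 = ((⅓)*46)*28 = (46/3)*28 = 1288/3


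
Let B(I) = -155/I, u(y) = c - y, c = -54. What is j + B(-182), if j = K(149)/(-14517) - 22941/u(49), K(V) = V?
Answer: 60841249205/272135682 ≈ 223.57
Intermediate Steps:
u(y) = -54 - y
j = 333019150/1495251 (j = 149/(-14517) - 22941/(-54 - 1*49) = 149*(-1/14517) - 22941/(-54 - 49) = -149/14517 - 22941/(-103) = -149/14517 - 22941*(-1/103) = -149/14517 + 22941/103 = 333019150/1495251 ≈ 222.72)
j + B(-182) = 333019150/1495251 - 155/(-182) = 333019150/1495251 - 155*(-1/182) = 333019150/1495251 + 155/182 = 60841249205/272135682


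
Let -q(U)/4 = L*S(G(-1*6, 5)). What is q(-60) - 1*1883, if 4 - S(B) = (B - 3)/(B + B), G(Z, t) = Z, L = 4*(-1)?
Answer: -1831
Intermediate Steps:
L = -4
S(B) = 4 - (-3 + B)/(2*B) (S(B) = 4 - (B - 3)/(B + B) = 4 - (-3 + B)/(2*B))
q(U) = 52 (q(U) = -(-16)*(3 + 7*(-1*6))/(2*((-1*6))) = -(-16)*(1/2)*(3 + 7*(-6))/(-6) = -(-16)*(1/2)*(-1/6)*(3 - 42) = -(-16)*(1/2)*(-1/6)*(-39) = -(-16)*13/4 = -4*(-13) = 52)
q(-60) - 1*1883 = 52 - 1*1883 = 52 - 1883 = -1831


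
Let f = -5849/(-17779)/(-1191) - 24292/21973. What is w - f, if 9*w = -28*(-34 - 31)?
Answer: 283809526959575/1395820916091 ≈ 203.33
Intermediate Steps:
w = 1820/9 (w = (-28*(-34 - 31))/9 = (-28*(-65))/9 = (1/9)*1820 = 1820/9 ≈ 202.22)
f = -514506494465/465273638697 (f = -5849*(-1/17779)*(-1/1191) - 24292*1/21973 = (5849/17779)*(-1/1191) - 24292/21973 = -5849/21174789 - 24292/21973 = -514506494465/465273638697 ≈ -1.1058)
w - f = 1820/9 - 1*(-514506494465/465273638697) = 1820/9 + 514506494465/465273638697 = 283809526959575/1395820916091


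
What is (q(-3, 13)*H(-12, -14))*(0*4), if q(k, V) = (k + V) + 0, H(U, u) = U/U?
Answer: 0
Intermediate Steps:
H(U, u) = 1
q(k, V) = V + k (q(k, V) = (V + k) + 0 = V + k)
(q(-3, 13)*H(-12, -14))*(0*4) = ((13 - 3)*1)*(0*4) = (10*1)*0 = 10*0 = 0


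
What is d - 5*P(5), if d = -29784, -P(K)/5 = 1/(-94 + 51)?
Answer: -1280737/43 ≈ -29785.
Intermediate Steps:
P(K) = 5/43 (P(K) = -5/(-94 + 51) = -5/(-43) = -5*(-1/43) = 5/43)
d - 5*P(5) = -29784 - 5*5/43 = -29784 - 25/43 = -1280737/43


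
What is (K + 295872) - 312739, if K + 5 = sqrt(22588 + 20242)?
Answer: -16872 + sqrt(42830) ≈ -16665.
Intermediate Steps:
K = -5 + sqrt(42830) (K = -5 + sqrt(22588 + 20242) = -5 + sqrt(42830) ≈ 201.95)
(K + 295872) - 312739 = ((-5 + sqrt(42830)) + 295872) - 312739 = (295867 + sqrt(42830)) - 312739 = -16872 + sqrt(42830)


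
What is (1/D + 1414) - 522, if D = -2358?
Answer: 2103335/2358 ≈ 892.00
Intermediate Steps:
(1/D + 1414) - 522 = (1/(-2358) + 1414) - 522 = (-1/2358 + 1414) - 522 = 3334211/2358 - 522 = 2103335/2358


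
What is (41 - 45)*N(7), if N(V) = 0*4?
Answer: 0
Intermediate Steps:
N(V) = 0
(41 - 45)*N(7) = (41 - 45)*0 = -4*0 = 0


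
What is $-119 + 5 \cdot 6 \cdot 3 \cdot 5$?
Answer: $331$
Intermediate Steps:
$-119 + 5 \cdot 6 \cdot 3 \cdot 5 = -119 + 30 \cdot 3 \cdot 5 = -119 + 90 \cdot 5 = -119 + 450 = 331$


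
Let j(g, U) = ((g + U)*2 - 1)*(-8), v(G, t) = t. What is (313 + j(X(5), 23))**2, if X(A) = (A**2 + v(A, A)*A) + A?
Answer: 859329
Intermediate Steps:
X(A) = A + 2*A**2 (X(A) = (A**2 + A*A) + A = (A**2 + A**2) + A = 2*A**2 + A = A + 2*A**2)
j(g, U) = 8 - 16*U - 16*g (j(g, U) = ((U + g)*2 - 1)*(-8) = ((2*U + 2*g) - 1)*(-8) = (-1 + 2*U + 2*g)*(-8) = 8 - 16*U - 16*g)
(313 + j(X(5), 23))**2 = (313 + (8 - 16*23 - 80*(1 + 2*5)))**2 = (313 + (8 - 368 - 80*(1 + 10)))**2 = (313 + (8 - 368 - 80*11))**2 = (313 + (8 - 368 - 16*55))**2 = (313 + (8 - 368 - 880))**2 = (313 - 1240)**2 = (-927)**2 = 859329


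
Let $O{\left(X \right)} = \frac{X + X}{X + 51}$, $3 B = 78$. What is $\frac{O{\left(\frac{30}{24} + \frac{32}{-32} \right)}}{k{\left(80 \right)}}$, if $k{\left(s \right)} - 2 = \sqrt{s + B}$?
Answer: $- \frac{2}{10455} + \frac{\sqrt{106}}{10455} \approx 0.00079346$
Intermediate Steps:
$B = 26$ ($B = \frac{1}{3} \cdot 78 = 26$)
$k{\left(s \right)} = 2 + \sqrt{26 + s}$ ($k{\left(s \right)} = 2 + \sqrt{s + 26} = 2 + \sqrt{26 + s}$)
$O{\left(X \right)} = \frac{2 X}{51 + X}$
$\frac{O{\left(\frac{30}{24} + \frac{32}{-32} \right)}}{k{\left(80 \right)}} = \frac{2 \left(\frac{30}{24} + \frac{32}{-32}\right) \frac{1}{51 + \left(\frac{30}{24} + \frac{32}{-32}\right)}}{2 + \sqrt{26 + 80}} = \frac{2 \left(30 \cdot \frac{1}{24} + 32 \left(- \frac{1}{32}\right)\right) \frac{1}{51 + \left(30 \cdot \frac{1}{24} + 32 \left(- \frac{1}{32}\right)\right)}}{2 + \sqrt{106}} = \frac{2 \left(\frac{5}{4} - 1\right) \frac{1}{51 + \left(\frac{5}{4} - 1\right)}}{2 + \sqrt{106}} = \frac{2 \cdot \frac{1}{4} \frac{1}{51 + \frac{1}{4}}}{2 + \sqrt{106}} = \frac{2 \cdot \frac{1}{4} \frac{1}{\frac{205}{4}}}{2 + \sqrt{106}} = \frac{2 \cdot \frac{1}{4} \cdot \frac{4}{205}}{2 + \sqrt{106}} = \frac{2}{205 \left(2 + \sqrt{106}\right)}$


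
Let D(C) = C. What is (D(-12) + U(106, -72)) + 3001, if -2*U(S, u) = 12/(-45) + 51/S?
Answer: 9504679/3180 ≈ 2988.9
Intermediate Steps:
U(S, u) = 2/15 - 51/(2*S) (U(S, u) = -(12/(-45) + 51/S)/2 = -(12*(-1/45) + 51/S)/2 = -(-4/15 + 51/S)/2 = 2/15 - 51/(2*S))
(D(-12) + U(106, -72)) + 3001 = (-12 + (1/30)*(-765 + 4*106)/106) + 3001 = (-12 + (1/30)*(1/106)*(-765 + 424)) + 3001 = (-12 + (1/30)*(1/106)*(-341)) + 3001 = (-12 - 341/3180) + 3001 = -38501/3180 + 3001 = 9504679/3180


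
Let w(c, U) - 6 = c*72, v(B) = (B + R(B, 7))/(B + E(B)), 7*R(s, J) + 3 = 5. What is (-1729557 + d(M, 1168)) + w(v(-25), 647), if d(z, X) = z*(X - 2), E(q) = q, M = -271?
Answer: -357962747/175 ≈ -2.0455e+6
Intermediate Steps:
R(s, J) = 2/7 (R(s, J) = -3/7 + (⅐)*5 = -3/7 + 5/7 = 2/7)
d(z, X) = z*(-2 + X)
v(B) = (2/7 + B)/(2*B) (v(B) = (B + 2/7)/(B + B) = (2/7 + B)/((2*B)) = (2/7 + B)*(1/(2*B)) = (2/7 + B)/(2*B))
w(c, U) = 6 + 72*c (w(c, U) = 6 + c*72 = 6 + 72*c)
(-1729557 + d(M, 1168)) + w(v(-25), 647) = (-1729557 - 271*(-2 + 1168)) + (6 + 72*((1/14)*(2 + 7*(-25))/(-25))) = (-1729557 - 271*1166) + (6 + 72*((1/14)*(-1/25)*(2 - 175))) = (-1729557 - 315986) + (6 + 72*((1/14)*(-1/25)*(-173))) = -2045543 + (6 + 72*(173/350)) = -2045543 + (6 + 6228/175) = -2045543 + 7278/175 = -357962747/175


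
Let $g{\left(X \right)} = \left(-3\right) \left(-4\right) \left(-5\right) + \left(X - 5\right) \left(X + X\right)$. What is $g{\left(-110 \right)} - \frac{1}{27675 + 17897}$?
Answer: $\frac{1150237279}{45572} \approx 25240.0$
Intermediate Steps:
$g{\left(X \right)} = -60 + 2 X \left(-5 + X\right)$ ($g{\left(X \right)} = 12 \left(-5\right) + \left(-5 + X\right) 2 X = -60 + 2 X \left(-5 + X\right)$)
$g{\left(-110 \right)} - \frac{1}{27675 + 17897} = \left(-60 - -1100 + 2 \left(-110\right)^{2}\right) - \frac{1}{27675 + 17897} = \left(-60 + 1100 + 2 \cdot 12100\right) - \frac{1}{45572} = \left(-60 + 1100 + 24200\right) - \frac{1}{45572} = 25240 - \frac{1}{45572} = \frac{1150237279}{45572}$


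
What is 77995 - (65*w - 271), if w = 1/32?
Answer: 2504447/32 ≈ 78264.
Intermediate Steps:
w = 1/32 ≈ 0.031250
77995 - (65*w - 271) = 77995 - (65*(1/32) - 271) = 77995 - (65/32 - 271) = 77995 - 1*(-8607/32) = 77995 + 8607/32 = 2504447/32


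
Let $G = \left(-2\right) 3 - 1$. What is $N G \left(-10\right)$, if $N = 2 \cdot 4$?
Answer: $560$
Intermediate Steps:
$N = 8$
$G = -7$ ($G = -6 - 1 = -7$)
$N G \left(-10\right) = 8 \left(-7\right) \left(-10\right) = \left(-56\right) \left(-10\right) = 560$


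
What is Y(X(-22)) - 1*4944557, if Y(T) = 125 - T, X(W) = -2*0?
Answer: -4944432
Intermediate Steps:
X(W) = 0
Y(X(-22)) - 1*4944557 = (125 - 1*0) - 1*4944557 = (125 + 0) - 4944557 = 125 - 4944557 = -4944432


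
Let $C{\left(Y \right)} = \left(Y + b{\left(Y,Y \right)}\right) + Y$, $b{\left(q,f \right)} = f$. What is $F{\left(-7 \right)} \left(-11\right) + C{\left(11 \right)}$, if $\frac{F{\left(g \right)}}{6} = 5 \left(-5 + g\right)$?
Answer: $3993$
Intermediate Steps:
$C{\left(Y \right)} = 3 Y$ ($C{\left(Y \right)} = \left(Y + Y\right) + Y = 2 Y + Y = 3 Y$)
$F{\left(g \right)} = -150 + 30 g$ ($F{\left(g \right)} = 6 \cdot 5 \left(-5 + g\right) = 6 \left(-25 + 5 g\right) = -150 + 30 g$)
$F{\left(-7 \right)} \left(-11\right) + C{\left(11 \right)} = \left(-150 + 30 \left(-7\right)\right) \left(-11\right) + 3 \cdot 11 = \left(-150 - 210\right) \left(-11\right) + 33 = \left(-360\right) \left(-11\right) + 33 = 3960 + 33 = 3993$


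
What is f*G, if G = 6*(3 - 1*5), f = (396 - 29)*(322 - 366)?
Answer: 193776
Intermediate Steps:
f = -16148 (f = 367*(-44) = -16148)
G = -12 (G = 6*(3 - 5) = 6*(-2) = -12)
f*G = -16148*(-12) = 193776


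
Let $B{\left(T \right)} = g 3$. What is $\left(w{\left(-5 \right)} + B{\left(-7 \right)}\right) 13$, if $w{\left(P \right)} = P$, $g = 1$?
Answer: $-26$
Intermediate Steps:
$B{\left(T \right)} = 3$ ($B{\left(T \right)} = 1 \cdot 3 = 3$)
$\left(w{\left(-5 \right)} + B{\left(-7 \right)}\right) 13 = \left(-5 + 3\right) 13 = \left(-2\right) 13 = -26$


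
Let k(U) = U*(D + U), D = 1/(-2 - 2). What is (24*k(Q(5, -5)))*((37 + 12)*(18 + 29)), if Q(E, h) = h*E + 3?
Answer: 27055644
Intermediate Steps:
Q(E, h) = 3 + E*h (Q(E, h) = E*h + 3 = 3 + E*h)
D = -¼ (D = 1/(-4) = -¼ ≈ -0.25000)
k(U) = U*(-¼ + U)
(24*k(Q(5, -5)))*((37 + 12)*(18 + 29)) = (24*((3 + 5*(-5))*(-¼ + (3 + 5*(-5)))))*((37 + 12)*(18 + 29)) = (24*((3 - 25)*(-¼ + (3 - 25))))*(49*47) = (24*(-22*(-¼ - 22)))*2303 = (24*(-22*(-89/4)))*2303 = (24*(979/2))*2303 = 11748*2303 = 27055644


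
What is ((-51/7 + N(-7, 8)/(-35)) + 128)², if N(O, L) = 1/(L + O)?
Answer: 17842176/1225 ≈ 14565.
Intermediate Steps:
((-51/7 + N(-7, 8)/(-35)) + 128)² = ((-51/7 + 1/((8 - 7)*(-35))) + 128)² = ((-51*⅐ - 1/35/1) + 128)² = ((-51/7 + 1*(-1/35)) + 128)² = ((-51/7 - 1/35) + 128)² = (-256/35 + 128)² = (4224/35)² = 17842176/1225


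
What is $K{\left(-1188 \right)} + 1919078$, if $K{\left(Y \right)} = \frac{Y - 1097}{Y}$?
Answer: $\frac{2279866949}{1188} \approx 1.9191 \cdot 10^{6}$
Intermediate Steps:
$K{\left(Y \right)} = \frac{-1097 + Y}{Y}$
$K{\left(-1188 \right)} + 1919078 = \frac{-1097 - 1188}{-1188} + 1919078 = \left(- \frac{1}{1188}\right) \left(-2285\right) + 1919078 = \frac{2285}{1188} + 1919078 = \frac{2279866949}{1188}$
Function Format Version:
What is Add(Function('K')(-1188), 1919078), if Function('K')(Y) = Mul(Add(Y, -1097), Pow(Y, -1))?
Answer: Rational(2279866949, 1188) ≈ 1.9191e+6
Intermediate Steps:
Function('K')(Y) = Mul(Pow(Y, -1), Add(-1097, Y)) (Function('K')(Y) = Mul(Add(-1097, Y), Pow(Y, -1)) = Mul(Pow(Y, -1), Add(-1097, Y)))
Add(Function('K')(-1188), 1919078) = Add(Mul(Pow(-1188, -1), Add(-1097, -1188)), 1919078) = Add(Mul(Rational(-1, 1188), -2285), 1919078) = Add(Rational(2285, 1188), 1919078) = Rational(2279866949, 1188)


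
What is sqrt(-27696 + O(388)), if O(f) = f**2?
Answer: 4*sqrt(7678) ≈ 350.50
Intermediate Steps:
sqrt(-27696 + O(388)) = sqrt(-27696 + 388**2) = sqrt(-27696 + 150544) = sqrt(122848) = 4*sqrt(7678)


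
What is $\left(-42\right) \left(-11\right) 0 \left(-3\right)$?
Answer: $0$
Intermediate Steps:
$\left(-42\right) \left(-11\right) 0 \left(-3\right) = 462 \cdot 0 = 0$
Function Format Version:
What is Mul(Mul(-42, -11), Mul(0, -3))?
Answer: 0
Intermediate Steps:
Mul(Mul(-42, -11), Mul(0, -3)) = Mul(462, 0) = 0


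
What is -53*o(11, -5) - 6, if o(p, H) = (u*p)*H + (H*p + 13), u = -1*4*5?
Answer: -56080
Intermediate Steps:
u = -20 (u = -4*5 = -20)
o(p, H) = 13 - 19*H*p (o(p, H) = (-20*p)*H + (H*p + 13) = -20*H*p + (13 + H*p) = 13 - 19*H*p)
-53*o(11, -5) - 6 = -53*(13 - 19*(-5)*11) - 6 = -53*(13 + 1045) - 6 = -53*1058 - 6 = -56074 - 6 = -56080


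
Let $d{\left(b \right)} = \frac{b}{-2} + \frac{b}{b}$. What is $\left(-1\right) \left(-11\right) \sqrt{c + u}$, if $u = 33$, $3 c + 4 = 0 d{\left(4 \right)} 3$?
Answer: $\frac{11 \sqrt{285}}{3} \approx 61.9$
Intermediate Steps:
$d{\left(b \right)} = 1 - \frac{b}{2}$ ($d{\left(b \right)} = b \left(- \frac{1}{2}\right) + 1 = - \frac{b}{2} + 1 = 1 - \frac{b}{2}$)
$c = - \frac{4}{3}$ ($c = - \frac{4}{3} + \frac{0 \left(1 - 2\right) 3}{3} = - \frac{4}{3} + \frac{0 \left(-1\right) 3}{3} = - \frac{4}{3} + \frac{0 \cdot 3}{3} = - \frac{4}{3} + \frac{1}{3} \cdot 0 = - \frac{4}{3} + 0 = - \frac{4}{3} \approx -1.3333$)
$\left(-1\right) \left(-11\right) \sqrt{c + u} = \left(-1\right) \left(-11\right) \sqrt{- \frac{4}{3} + 33} = 11 \sqrt{\frac{95}{3}} = 11 \frac{\sqrt{285}}{3} = \frac{11 \sqrt{285}}{3}$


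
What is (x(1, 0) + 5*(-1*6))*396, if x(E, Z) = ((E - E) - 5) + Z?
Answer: -13860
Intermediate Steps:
x(E, Z) = -5 + Z (x(E, Z) = (0 - 5) + Z = -5 + Z)
(x(1, 0) + 5*(-1*6))*396 = ((-5 + 0) + 5*(-1*6))*396 = (-5 + 5*(-6))*396 = (-5 - 30)*396 = -35*396 = -13860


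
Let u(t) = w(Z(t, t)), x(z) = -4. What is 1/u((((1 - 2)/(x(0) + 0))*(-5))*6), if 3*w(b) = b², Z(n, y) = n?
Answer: 4/75 ≈ 0.053333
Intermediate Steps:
w(b) = b²/3
u(t) = t²/3
1/u((((1 - 2)/(x(0) + 0))*(-5))*6) = 1/(((((1 - 2)/(-4 + 0))*(-5))*6)²/3) = 1/(((-1/(-4)*(-5))*6)²/3) = 1/(((-1*(-¼)*(-5))*6)²/3) = 1/((((¼)*(-5))*6)²/3) = 1/((-5/4*6)²/3) = 1/((-15/2)²/3) = 1/((⅓)*(225/4)) = 1/(75/4) = 4/75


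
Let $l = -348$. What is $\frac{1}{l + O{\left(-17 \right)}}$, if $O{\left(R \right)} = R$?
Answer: $- \frac{1}{365} \approx -0.0027397$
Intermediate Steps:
$\frac{1}{l + O{\left(-17 \right)}} = \frac{1}{-348 - 17} = \frac{1}{-365} = - \frac{1}{365}$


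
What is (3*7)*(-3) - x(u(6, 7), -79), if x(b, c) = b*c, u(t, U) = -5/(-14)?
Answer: -487/14 ≈ -34.786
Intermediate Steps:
u(t, U) = 5/14 (u(t, U) = -5*(-1/14) = 5/14)
(3*7)*(-3) - x(u(6, 7), -79) = (3*7)*(-3) - 5*(-79)/14 = 21*(-3) - 1*(-395/14) = -63 + 395/14 = -487/14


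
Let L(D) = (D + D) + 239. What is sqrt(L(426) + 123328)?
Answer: sqrt(124419) ≈ 352.73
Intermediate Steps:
L(D) = 239 + 2*D (L(D) = 2*D + 239 = 239 + 2*D)
sqrt(L(426) + 123328) = sqrt((239 + 2*426) + 123328) = sqrt((239 + 852) + 123328) = sqrt(1091 + 123328) = sqrt(124419)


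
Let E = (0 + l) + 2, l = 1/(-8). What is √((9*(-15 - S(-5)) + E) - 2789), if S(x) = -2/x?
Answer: I*√1170290/20 ≈ 54.09*I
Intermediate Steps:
l = -⅛ (l = 1*(-⅛) = -⅛ ≈ -0.12500)
E = 15/8 (E = (0 - ⅛) + 2 = -⅛ + 2 = 15/8 ≈ 1.8750)
√((9*(-15 - S(-5)) + E) - 2789) = √((9*(-15 - (-2)/(-5)) + 15/8) - 2789) = √((9*(-15 - (-2)*(-1)/5) + 15/8) - 2789) = √((9*(-15 - 1*⅖) + 15/8) - 2789) = √((9*(-15 - ⅖) + 15/8) - 2789) = √((9*(-77/5) + 15/8) - 2789) = √((-693/5 + 15/8) - 2789) = √(-5469/40 - 2789) = √(-117029/40) = I*√1170290/20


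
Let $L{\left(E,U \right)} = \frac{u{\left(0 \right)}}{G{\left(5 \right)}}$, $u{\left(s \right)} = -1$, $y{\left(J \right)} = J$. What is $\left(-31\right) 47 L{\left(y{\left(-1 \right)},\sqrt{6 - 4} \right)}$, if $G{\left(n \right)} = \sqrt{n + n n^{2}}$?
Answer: $\frac{1457 \sqrt{130}}{130} \approx 127.79$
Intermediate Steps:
$G{\left(n \right)} = \sqrt{n + n^{3}}$
$L{\left(E,U \right)} = - \frac{\sqrt{130}}{130}$ ($L{\left(E,U \right)} = - \frac{1}{\sqrt{5 + 5^{3}}} = - \frac{1}{\sqrt{5 + 125}} = - \frac{1}{\sqrt{130}} = - \frac{\sqrt{130}}{130}$)
$\left(-31\right) 47 L{\left(y{\left(-1 \right)},\sqrt{6 - 4} \right)} = \left(-31\right) 47 \left(- \frac{\sqrt{130}}{130}\right) = - 1457 \left(- \frac{\sqrt{130}}{130}\right) = \frac{1457 \sqrt{130}}{130}$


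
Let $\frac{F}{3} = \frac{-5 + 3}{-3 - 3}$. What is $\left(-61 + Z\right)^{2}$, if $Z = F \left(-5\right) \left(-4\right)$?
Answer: $1681$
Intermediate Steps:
$F = 1$ ($F = 3 \frac{-5 + 3}{-3 - 3} = 3 \left(- \frac{2}{-6}\right) = 3 \left(\left(-2\right) \left(- \frac{1}{6}\right)\right) = 3 \cdot \frac{1}{3} = 1$)
$Z = 20$ ($Z = 1 \left(-5\right) \left(-4\right) = \left(-5\right) \left(-4\right) = 20$)
$\left(-61 + Z\right)^{2} = \left(-61 + 20\right)^{2} = \left(-41\right)^{2} = 1681$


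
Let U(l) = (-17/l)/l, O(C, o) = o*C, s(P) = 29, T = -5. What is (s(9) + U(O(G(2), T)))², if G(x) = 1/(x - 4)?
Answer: 431649/625 ≈ 690.64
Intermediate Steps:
G(x) = 1/(-4 + x)
O(C, o) = C*o
U(l) = -17/l²
(s(9) + U(O(G(2), T)))² = (29 - 17*(-4 + 2)²/25)² = (29 - 17/(-5/(-2))²)² = (29 - 17/(-½*(-5))²)² = (29 - 17/(5/2)²)² = (29 - 17*4/25)² = (29 - 68/25)² = (657/25)² = 431649/625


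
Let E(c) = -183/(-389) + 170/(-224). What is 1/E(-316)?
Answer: -43568/12569 ≈ -3.4663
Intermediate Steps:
E(c) = -12569/43568 (E(c) = -183*(-1/389) + 170*(-1/224) = 183/389 - 85/112 = -12569/43568)
1/E(-316) = 1/(-12569/43568) = -43568/12569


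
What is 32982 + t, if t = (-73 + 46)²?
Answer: 33711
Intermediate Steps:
t = 729 (t = (-27)² = 729)
32982 + t = 32982 + 729 = 33711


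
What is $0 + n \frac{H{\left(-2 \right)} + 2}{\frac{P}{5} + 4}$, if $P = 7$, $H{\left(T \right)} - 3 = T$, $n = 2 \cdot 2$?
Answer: $\frac{20}{9} \approx 2.2222$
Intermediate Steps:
$n = 4$
$H{\left(T \right)} = 3 + T$
$0 + n \frac{H{\left(-2 \right)} + 2}{\frac{P}{5} + 4} = 0 + 4 \frac{\left(3 - 2\right) + 2}{\frac{7}{5} + 4} = 0 + 4 \frac{1 + 2}{7 \cdot \frac{1}{5} + 4} = 0 + 4 \frac{3}{\frac{7}{5} + 4} = 0 + 4 \frac{3}{\frac{27}{5}} = 0 + 4 \cdot 3 \cdot \frac{5}{27} = 0 + 4 \cdot \frac{5}{9} = 0 + \frac{20}{9} = \frac{20}{9}$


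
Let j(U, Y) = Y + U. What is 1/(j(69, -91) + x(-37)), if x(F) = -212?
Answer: -1/234 ≈ -0.0042735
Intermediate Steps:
j(U, Y) = U + Y
1/(j(69, -91) + x(-37)) = 1/((69 - 91) - 212) = 1/(-22 - 212) = 1/(-234) = -1/234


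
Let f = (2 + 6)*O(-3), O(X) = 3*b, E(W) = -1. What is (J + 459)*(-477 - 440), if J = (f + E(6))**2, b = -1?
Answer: -994028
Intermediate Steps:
O(X) = -3 (O(X) = 3*(-1) = -3)
f = -24 (f = (2 + 6)*(-3) = 8*(-3) = -24)
J = 625 (J = (-24 - 1)**2 = (-25)**2 = 625)
(J + 459)*(-477 - 440) = (625 + 459)*(-477 - 440) = 1084*(-917) = -994028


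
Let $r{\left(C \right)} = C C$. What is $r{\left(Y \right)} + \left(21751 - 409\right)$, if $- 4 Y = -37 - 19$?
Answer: $21538$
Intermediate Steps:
$Y = 14$ ($Y = - \frac{-37 - 19}{4} = \left(- \frac{1}{4}\right) \left(-56\right) = 14$)
$r{\left(C \right)} = C^{2}$
$r{\left(Y \right)} + \left(21751 - 409\right) = 14^{2} + \left(21751 - 409\right) = 196 + 21342 = 21538$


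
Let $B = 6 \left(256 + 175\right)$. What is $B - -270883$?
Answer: $273469$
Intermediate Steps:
$B = 2586$ ($B = 6 \cdot 431 = 2586$)
$B - -270883 = 2586 - -270883 = 2586 + 270883 = 273469$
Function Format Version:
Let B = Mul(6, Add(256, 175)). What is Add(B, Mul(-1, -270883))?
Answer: 273469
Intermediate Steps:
B = 2586 (B = Mul(6, 431) = 2586)
Add(B, Mul(-1, -270883)) = Add(2586, Mul(-1, -270883)) = Add(2586, 270883) = 273469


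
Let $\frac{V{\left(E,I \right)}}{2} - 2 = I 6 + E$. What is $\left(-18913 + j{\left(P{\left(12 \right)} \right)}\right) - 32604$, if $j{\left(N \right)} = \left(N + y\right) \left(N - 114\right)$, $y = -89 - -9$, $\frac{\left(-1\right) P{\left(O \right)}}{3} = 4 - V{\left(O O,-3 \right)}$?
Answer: $382475$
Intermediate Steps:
$V{\left(E,I \right)} = 4 + 2 E + 12 I$ ($V{\left(E,I \right)} = 4 + 2 \left(I 6 + E\right) = 4 + 2 \left(6 I + E\right) = 4 + 2 \left(E + 6 I\right) = 4 + \left(2 E + 12 I\right) = 4 + 2 E + 12 I$)
$P{\left(O \right)} = -108 + 6 O^{2}$ ($P{\left(O \right)} = - 3 \left(4 - \left(4 + 2 O O + 12 \left(-3\right)\right)\right) = - 3 \left(4 - \left(4 + 2 O^{2} - 36\right)\right) = - 3 \left(4 - \left(-32 + 2 O^{2}\right)\right) = - 3 \left(36 - 2 O^{2}\right) = -108 + 6 O^{2}$)
$y = -80$ ($y = -89 + 9 = -80$)
$j{\left(N \right)} = \left(-114 + N\right) \left(-80 + N\right)$ ($j{\left(N \right)} = \left(N - 80\right) \left(N - 114\right) = \left(-80 + N\right) \left(-114 + N\right) = \left(-114 + N\right) \left(-80 + N\right)$)
$\left(-18913 + j{\left(P{\left(12 \right)} \right)}\right) - 32604 = \left(-18913 + \left(9120 + \left(-108 + 6 \cdot 12^{2}\right)^{2} - 194 \left(-108 + 6 \cdot 12^{2}\right)\right)\right) - 32604 = \left(-18913 + \left(9120 + \left(-108 + 6 \cdot 144\right)^{2} - 194 \left(-108 + 6 \cdot 144\right)\right)\right) - 32604 = \left(-18913 + \left(9120 + \left(-108 + 864\right)^{2} - 194 \left(-108 + 864\right)\right)\right) - 32604 = \left(-18913 + \left(9120 + 756^{2} - 146664\right)\right) - 32604 = \left(-18913 + \left(9120 + 571536 - 146664\right)\right) - 32604 = \left(-18913 + 433992\right) - 32604 = 415079 - 32604 = 382475$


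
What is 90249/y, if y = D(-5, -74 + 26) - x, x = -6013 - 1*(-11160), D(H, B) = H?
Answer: -90249/5152 ≈ -17.517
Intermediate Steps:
x = 5147 (x = -6013 + 11160 = 5147)
y = -5152 (y = -5 - 1*5147 = -5 - 5147 = -5152)
90249/y = 90249/(-5152) = 90249*(-1/5152) = -90249/5152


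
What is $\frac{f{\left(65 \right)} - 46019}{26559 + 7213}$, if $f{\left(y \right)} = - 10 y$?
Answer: $- \frac{46669}{33772} \approx -1.3819$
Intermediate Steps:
$\frac{f{\left(65 \right)} - 46019}{26559 + 7213} = \frac{\left(-10\right) 65 - 46019}{26559 + 7213} = \frac{-650 - 46019}{33772} = \left(-46669\right) \frac{1}{33772} = - \frac{46669}{33772}$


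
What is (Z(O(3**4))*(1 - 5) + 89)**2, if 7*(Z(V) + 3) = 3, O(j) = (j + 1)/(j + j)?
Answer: 483025/49 ≈ 9857.7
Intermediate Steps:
O(j) = (1 + j)/(2*j) (O(j) = (1 + j)/((2*j)) = (1 + j)*(1/(2*j)) = (1 + j)/(2*j))
Z(V) = -18/7 (Z(V) = -3 + (1/7)*3 = -3 + 3/7 = -18/7)
(Z(O(3**4))*(1 - 5) + 89)**2 = (-18*(1 - 5)/7 + 89)**2 = (-18/7*(-4) + 89)**2 = (72/7 + 89)**2 = (695/7)**2 = 483025/49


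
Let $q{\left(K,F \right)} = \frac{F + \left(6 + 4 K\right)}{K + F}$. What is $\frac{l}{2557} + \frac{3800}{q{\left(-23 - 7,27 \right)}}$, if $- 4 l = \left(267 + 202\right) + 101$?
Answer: $\frac{19424935}{148306} \approx 130.98$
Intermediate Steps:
$l = - \frac{285}{2}$ ($l = - \frac{\left(267 + 202\right) + 101}{4} = - \frac{469 + 101}{4} = \left(- \frac{1}{4}\right) 570 = - \frac{285}{2} \approx -142.5$)
$q{\left(K,F \right)} = \frac{6 + F + 4 K}{F + K}$
$\frac{l}{2557} + \frac{3800}{q{\left(-23 - 7,27 \right)}} = - \frac{285}{2 \cdot 2557} + \frac{3800}{\frac{1}{27 - 30} \left(6 + 27 + 4 \left(-23 - 7\right)\right)} = \left(- \frac{285}{2}\right) \frac{1}{2557} + \frac{3800}{\frac{1}{27 - 30} \left(6 + 27 + 4 \left(-30\right)\right)} = - \frac{285}{5114} + \frac{3800}{\frac{1}{-3} \left(6 + 27 - 120\right)} = - \frac{285}{5114} + \frac{3800}{\left(- \frac{1}{3}\right) \left(-87\right)} = - \frac{285}{5114} + \frac{3800}{29} = \frac{19424935}{148306}$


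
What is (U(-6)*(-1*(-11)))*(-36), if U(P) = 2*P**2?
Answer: -28512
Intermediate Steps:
(U(-6)*(-1*(-11)))*(-36) = ((2*(-6)**2)*(-1*(-11)))*(-36) = ((2*36)*11)*(-36) = (72*11)*(-36) = 792*(-36) = -28512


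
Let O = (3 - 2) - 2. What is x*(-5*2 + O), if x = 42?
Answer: -462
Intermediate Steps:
O = -1 (O = 1 - 2 = -1)
x*(-5*2 + O) = 42*(-5*2 - 1) = 42*(-10 - 1) = 42*(-11) = -462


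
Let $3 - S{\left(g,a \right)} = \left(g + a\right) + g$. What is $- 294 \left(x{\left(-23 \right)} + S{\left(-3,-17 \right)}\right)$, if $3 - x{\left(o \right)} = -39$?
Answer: $-19992$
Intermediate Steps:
$x{\left(o \right)} = 42$ ($x{\left(o \right)} = 3 - -39 = 3 + 39 = 42$)
$S{\left(g,a \right)} = 3 - a - 2 g$ ($S{\left(g,a \right)} = 3 - \left(\left(g + a\right) + g\right) = 3 - \left(\left(a + g\right) + g\right) = 3 - \left(a + 2 g\right) = 3 - a - 2 g$)
$- 294 \left(x{\left(-23 \right)} + S{\left(-3,-17 \right)}\right) = - 294 \left(42 - -26\right) = - 294 \left(42 + \left(3 + 17 + 6\right)\right) = - 294 \left(42 + 26\right) = \left(-294\right) 68 = -19992$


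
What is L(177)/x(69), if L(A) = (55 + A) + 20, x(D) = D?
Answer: 84/23 ≈ 3.6522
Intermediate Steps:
L(A) = 75 + A
L(177)/x(69) = (75 + 177)/69 = 252*(1/69) = 84/23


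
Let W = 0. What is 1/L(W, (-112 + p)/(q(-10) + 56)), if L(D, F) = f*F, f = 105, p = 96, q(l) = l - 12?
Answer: -17/840 ≈ -0.020238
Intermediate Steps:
q(l) = -12 + l
L(D, F) = 105*F
1/L(W, (-112 + p)/(q(-10) + 56)) = 1/(105*((-112 + 96)/((-12 - 10) + 56))) = 1/(105*(-16/(-22 + 56))) = 1/(105*(-16/34)) = 1/(105*(-16*1/34)) = 1/(105*(-8/17)) = 1/(-840/17) = -17/840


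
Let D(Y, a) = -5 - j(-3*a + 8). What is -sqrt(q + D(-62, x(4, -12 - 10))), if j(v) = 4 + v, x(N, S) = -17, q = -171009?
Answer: -I*sqrt(171077) ≈ -413.61*I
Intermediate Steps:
D(Y, a) = -17 + 3*a (D(Y, a) = -5 - (4 + (-3*a + 8)) = -5 - (4 + (8 - 3*a)) = -5 - (12 - 3*a) = -5 + (-12 + 3*a) = -17 + 3*a)
-sqrt(q + D(-62, x(4, -12 - 10))) = -sqrt(-171009 + (-17 + 3*(-17))) = -sqrt(-171009 + (-17 - 51)) = -sqrt(-171009 - 68) = -sqrt(-171077) = -I*sqrt(171077)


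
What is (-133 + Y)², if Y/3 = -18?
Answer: 34969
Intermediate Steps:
Y = -54 (Y = 3*(-18) = -54)
(-133 + Y)² = (-133 - 54)² = (-187)² = 34969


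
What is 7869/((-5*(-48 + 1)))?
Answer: 7869/235 ≈ 33.485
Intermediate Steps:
7869/((-5*(-48 + 1))) = 7869/((-5*(-47))) = 7869/235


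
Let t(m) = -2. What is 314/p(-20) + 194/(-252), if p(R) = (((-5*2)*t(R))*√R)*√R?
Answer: -19591/12600 ≈ -1.5548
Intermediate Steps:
p(R) = 20*R (p(R) = ((-5*2*(-2))*√R)*√R = ((-10*(-2))*√R)*√R = (20*√R)*√R = 20*R)
314/p(-20) + 194/(-252) = 314/((20*(-20))) + 194/(-252) = 314/(-400) + 194*(-1/252) = 314*(-1/400) - 97/126 = -157/200 - 97/126 = -19591/12600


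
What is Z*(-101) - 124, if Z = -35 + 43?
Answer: -932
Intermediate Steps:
Z = 8
Z*(-101) - 124 = 8*(-101) - 124 = -808 - 124 = -932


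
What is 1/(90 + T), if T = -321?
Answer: -1/231 ≈ -0.0043290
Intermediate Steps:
1/(90 + T) = 1/(90 - 321) = 1/(-231) = -1/231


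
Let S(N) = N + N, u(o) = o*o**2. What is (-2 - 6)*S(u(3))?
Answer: -432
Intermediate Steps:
u(o) = o**3
S(N) = 2*N
(-2 - 6)*S(u(3)) = (-2 - 6)*(2*3**3) = -16*27 = -8*54 = -432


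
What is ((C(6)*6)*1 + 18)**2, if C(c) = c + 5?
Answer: 7056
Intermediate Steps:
C(c) = 5 + c
((C(6)*6)*1 + 18)**2 = (((5 + 6)*6)*1 + 18)**2 = ((11*6)*1 + 18)**2 = (66*1 + 18)**2 = (66 + 18)**2 = 84**2 = 7056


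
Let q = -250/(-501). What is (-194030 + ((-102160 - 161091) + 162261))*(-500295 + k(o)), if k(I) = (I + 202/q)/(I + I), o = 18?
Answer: 3689839149711/25 ≈ 1.4759e+11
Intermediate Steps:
q = 250/501 (q = -250*(-1/501) = 250/501 ≈ 0.49900)
k(I) = (50601/125 + I)/(2*I) (k(I) = (I + 202/(250/501))/(I + I) = (I + 202*(501/250))/((2*I)) = (I + 50601/125)*(1/(2*I)) = (50601/125 + I)*(1/(2*I)) = (50601/125 + I)/(2*I))
(-194030 + ((-102160 - 161091) + 162261))*(-500295 + k(o)) = (-194030 + ((-102160 - 161091) + 162261))*(-500295 + (1/250)*(50601 + 125*18)/18) = (-194030 + (-263251 + 162261))*(-500295 + (1/250)*(1/18)*(50601 + 2250)) = (-194030 - 100990)*(-500295 + (1/250)*(1/18)*52851) = -295020*(-500295 + 17617/1500) = -295020*(-750424883/1500) = 3689839149711/25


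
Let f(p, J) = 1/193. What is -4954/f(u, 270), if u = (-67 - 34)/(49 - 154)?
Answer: -956122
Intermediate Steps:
u = 101/105 (u = -101/(-105) = -101*(-1/105) = 101/105 ≈ 0.96190)
f(p, J) = 1/193
-4954/f(u, 270) = -4954/1/193 = -4954*193 = -956122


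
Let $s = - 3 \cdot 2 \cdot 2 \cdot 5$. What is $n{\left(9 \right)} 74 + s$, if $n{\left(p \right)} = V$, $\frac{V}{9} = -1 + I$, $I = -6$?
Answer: $-4722$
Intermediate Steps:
$V = -63$ ($V = 9 \left(-1 - 6\right) = 9 \left(-7\right) = -63$)
$n{\left(p \right)} = -63$
$s = -60$ ($s = - 3 \cdot 4 \cdot 5 = \left(-3\right) 20 = -60$)
$n{\left(9 \right)} 74 + s = \left(-63\right) 74 - 60 = -4662 - 60 = -4722$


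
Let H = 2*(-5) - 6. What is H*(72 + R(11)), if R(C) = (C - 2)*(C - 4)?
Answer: -2160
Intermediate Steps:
H = -16 (H = -10 - 6 = -16)
R(C) = (-4 + C)*(-2 + C) (R(C) = (-2 + C)*(-4 + C) = (-4 + C)*(-2 + C))
H*(72 + R(11)) = -16*(72 + (8 + 11² - 6*11)) = -16*(72 + (8 + 121 - 66)) = -16*(72 + 63) = -16*135 = -2160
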